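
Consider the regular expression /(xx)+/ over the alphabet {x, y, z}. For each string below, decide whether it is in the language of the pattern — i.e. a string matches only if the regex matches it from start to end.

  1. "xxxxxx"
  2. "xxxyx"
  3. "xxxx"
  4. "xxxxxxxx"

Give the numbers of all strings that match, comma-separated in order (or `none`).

1, 3, 4

1 → match
2 → no match — must end with "xx"
3 → match
4 → match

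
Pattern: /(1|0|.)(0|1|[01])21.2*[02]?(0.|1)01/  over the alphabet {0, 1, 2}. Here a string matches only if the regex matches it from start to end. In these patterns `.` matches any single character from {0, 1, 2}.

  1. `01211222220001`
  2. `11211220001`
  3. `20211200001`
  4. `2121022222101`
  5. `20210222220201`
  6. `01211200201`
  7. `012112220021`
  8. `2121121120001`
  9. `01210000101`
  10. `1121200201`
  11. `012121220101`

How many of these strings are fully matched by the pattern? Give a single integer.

7

1 → match
2. `11211220001` → match
3. `20211200001` → match
4 → match
5 → match
6. `01211200201` → match
7. `012112220021` → no match — must end with `01`
8 → no match
9. `01210000101` → no match
10. `1121200201` → match
11. `012121220101` → no match
Total matched: 7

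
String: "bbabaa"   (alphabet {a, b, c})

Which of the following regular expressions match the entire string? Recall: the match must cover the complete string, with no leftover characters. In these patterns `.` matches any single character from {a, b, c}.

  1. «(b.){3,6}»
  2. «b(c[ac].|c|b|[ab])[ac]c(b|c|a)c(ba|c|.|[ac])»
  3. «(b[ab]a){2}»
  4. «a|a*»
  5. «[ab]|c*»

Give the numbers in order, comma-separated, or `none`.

3

1 → no match
2 → no match
3 → match
4 → no match
5 → no match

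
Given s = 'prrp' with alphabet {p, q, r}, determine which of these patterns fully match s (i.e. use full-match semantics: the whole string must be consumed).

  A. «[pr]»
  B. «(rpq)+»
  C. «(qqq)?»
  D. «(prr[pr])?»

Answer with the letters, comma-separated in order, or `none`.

D

A → no match
B → no match — must start with 'rpq'
C → no match
D → match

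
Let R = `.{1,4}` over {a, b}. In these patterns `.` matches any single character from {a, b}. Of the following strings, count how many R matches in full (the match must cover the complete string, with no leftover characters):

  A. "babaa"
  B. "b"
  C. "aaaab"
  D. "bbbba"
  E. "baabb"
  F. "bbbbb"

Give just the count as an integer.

A → no match
B → match
C → no match
D → no match
E → no match
F → no match
Total matched: 1

1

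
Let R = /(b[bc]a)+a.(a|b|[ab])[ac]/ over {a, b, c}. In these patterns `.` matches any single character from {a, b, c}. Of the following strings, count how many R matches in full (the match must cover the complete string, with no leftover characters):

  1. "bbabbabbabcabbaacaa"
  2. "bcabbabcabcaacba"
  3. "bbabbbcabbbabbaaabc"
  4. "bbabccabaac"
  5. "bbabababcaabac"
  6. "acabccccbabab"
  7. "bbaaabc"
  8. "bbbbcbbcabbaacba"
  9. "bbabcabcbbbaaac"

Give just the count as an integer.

3

1 → match
2 → match
3 → no match
4 → no match
5 → no match
6 → no match — must start with "b"
7 → match
8 → no match
9 → no match
Total matched: 3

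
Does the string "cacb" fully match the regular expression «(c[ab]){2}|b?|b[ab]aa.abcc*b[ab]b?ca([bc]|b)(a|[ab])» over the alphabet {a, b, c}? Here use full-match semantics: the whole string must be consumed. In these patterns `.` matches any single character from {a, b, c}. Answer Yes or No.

Yes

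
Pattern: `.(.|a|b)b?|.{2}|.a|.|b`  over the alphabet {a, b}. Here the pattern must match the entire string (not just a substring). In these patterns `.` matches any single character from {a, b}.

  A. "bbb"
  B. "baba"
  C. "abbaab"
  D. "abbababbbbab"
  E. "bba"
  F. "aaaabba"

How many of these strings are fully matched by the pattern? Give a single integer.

1

A → match
B → no match
C → no match
D → no match
E → no match
F → no match
Total matched: 1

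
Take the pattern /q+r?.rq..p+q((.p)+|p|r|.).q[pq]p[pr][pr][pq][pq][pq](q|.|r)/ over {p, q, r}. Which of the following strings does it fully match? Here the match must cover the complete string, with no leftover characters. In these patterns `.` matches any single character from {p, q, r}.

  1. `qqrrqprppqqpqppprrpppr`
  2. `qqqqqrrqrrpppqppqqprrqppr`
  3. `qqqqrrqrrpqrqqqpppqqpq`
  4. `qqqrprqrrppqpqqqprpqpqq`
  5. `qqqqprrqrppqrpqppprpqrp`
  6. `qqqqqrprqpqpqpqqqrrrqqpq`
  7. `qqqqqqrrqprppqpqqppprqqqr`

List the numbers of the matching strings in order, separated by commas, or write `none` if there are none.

2, 3, 4, 7

1 → no match
2 → match
3 → match
4 → match
5 → no match
6 → no match
7 → match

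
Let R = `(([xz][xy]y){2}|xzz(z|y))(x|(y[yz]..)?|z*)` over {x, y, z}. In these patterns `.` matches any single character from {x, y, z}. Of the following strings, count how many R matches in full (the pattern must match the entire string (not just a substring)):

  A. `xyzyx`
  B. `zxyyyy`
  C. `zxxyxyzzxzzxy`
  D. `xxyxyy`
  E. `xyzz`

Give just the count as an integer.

A → no match
B → no match
C → no match
D → match
E → no match
Total matched: 1

1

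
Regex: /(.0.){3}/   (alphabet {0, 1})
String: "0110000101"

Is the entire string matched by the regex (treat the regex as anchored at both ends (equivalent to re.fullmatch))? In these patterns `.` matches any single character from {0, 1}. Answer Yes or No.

No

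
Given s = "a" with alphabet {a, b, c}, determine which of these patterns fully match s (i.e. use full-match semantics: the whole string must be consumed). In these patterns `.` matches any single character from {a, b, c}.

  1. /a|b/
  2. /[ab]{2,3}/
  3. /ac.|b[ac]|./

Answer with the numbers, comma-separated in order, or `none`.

1, 3

1 → match
2 → no match
3 → match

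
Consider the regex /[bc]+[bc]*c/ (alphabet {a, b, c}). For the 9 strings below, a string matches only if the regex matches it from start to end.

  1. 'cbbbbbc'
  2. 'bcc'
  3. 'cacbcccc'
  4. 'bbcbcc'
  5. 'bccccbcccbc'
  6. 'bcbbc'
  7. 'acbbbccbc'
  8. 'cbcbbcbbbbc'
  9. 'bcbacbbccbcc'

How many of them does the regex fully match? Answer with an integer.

6

1. 'cbbbbbc' → match
2. 'bcc' → match
3. 'cacbcccc' → no match
4. 'bbcbcc' → match
5. 'bccccbcccbc' → match
6. 'bcbbc' → match
7. 'acbbbccbc' → no match
8. 'cbcbbcbbbbc' → match
9. 'bcbacbbccbcc' → no match
Total matched: 6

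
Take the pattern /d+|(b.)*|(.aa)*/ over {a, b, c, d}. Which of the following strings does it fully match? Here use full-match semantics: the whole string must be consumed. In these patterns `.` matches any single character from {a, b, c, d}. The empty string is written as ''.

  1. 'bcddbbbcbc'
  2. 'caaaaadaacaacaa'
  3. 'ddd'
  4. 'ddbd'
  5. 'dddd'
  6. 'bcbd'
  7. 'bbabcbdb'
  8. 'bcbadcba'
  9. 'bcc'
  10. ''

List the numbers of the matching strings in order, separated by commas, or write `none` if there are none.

1 → no match
2 → match
3 → match
4 → no match
5 → match
6 → match
7 → no match
8 → no match
9 → no match
10 → match

2, 3, 5, 6, 10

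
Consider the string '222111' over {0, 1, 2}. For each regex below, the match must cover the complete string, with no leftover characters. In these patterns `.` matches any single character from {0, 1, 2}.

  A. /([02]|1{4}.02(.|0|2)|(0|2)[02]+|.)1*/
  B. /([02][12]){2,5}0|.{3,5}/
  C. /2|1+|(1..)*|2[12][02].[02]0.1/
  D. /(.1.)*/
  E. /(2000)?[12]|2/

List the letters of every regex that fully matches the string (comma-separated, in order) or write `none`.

A

A → match
B → no match
C → no match
D → no match
E → no match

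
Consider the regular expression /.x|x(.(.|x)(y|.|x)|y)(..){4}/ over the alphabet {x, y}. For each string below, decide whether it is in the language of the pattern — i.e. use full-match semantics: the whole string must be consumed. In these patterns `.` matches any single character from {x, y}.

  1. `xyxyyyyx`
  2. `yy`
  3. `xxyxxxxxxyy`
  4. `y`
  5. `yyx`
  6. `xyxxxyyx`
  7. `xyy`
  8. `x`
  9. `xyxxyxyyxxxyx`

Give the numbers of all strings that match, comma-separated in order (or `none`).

none

1 → no match
2 → no match
3 → no match
4 → no match
5 → no match
6 → no match
7 → no match
8 → no match
9 → no match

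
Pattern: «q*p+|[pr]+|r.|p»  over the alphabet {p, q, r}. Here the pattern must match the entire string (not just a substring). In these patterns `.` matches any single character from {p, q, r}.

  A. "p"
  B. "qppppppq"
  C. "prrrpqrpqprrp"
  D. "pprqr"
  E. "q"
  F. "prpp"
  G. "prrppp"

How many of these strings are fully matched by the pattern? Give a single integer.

A → match
B → no match
C → no match
D → no match
E → no match
F → match
G → match
Total matched: 3

3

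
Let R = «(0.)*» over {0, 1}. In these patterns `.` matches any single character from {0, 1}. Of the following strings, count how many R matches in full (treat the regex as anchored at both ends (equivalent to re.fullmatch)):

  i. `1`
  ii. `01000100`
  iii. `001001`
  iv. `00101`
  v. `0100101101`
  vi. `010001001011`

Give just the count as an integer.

1

i → no match
ii → match
iii → no match
iv → no match
v → no match
vi → no match
Total matched: 1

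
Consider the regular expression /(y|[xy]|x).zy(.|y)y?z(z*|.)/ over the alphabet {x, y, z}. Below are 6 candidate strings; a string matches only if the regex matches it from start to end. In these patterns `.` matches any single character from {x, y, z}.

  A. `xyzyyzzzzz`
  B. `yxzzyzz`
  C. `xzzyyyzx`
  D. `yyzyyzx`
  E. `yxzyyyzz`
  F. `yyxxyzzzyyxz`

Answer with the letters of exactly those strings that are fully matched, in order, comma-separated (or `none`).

A → match
B → no match
C → match
D → match
E → match
F → no match

A, C, D, E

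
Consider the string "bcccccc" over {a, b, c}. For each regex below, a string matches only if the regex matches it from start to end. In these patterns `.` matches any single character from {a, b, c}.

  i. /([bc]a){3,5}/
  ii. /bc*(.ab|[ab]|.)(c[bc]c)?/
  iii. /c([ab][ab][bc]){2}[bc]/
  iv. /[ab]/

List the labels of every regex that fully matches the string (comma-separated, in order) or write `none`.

ii

i → no match — must end with "a"
ii → match
iii → no match — must start with "c"
iv → no match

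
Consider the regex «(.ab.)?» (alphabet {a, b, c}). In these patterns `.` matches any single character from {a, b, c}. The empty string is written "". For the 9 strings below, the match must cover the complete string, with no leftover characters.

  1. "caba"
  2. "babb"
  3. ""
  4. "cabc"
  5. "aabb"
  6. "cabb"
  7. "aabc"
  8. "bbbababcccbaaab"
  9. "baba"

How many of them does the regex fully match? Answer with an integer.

8

1 → match
2 → match
3 → match
4 → match
5 → match
6 → match
7 → match
8 → no match
9 → match
Total matched: 8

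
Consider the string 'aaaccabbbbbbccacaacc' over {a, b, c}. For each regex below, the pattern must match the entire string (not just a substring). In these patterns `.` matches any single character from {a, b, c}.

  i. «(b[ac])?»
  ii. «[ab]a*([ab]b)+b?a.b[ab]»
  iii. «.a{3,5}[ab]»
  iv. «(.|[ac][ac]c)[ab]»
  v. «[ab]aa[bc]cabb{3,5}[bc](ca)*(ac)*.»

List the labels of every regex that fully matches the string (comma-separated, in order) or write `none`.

i → no match
ii → no match
iii → no match
iv → no match
v → match

v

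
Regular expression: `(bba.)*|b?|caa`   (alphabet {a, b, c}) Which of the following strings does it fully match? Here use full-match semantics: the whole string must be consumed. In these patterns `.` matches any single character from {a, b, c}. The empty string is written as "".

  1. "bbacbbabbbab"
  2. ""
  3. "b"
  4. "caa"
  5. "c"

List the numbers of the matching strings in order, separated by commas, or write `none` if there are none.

1, 2, 3, 4

1. "bbacbbabbbab" → match
2. "" → match
3. "b" → match
4. "caa" → match
5. "c" → no match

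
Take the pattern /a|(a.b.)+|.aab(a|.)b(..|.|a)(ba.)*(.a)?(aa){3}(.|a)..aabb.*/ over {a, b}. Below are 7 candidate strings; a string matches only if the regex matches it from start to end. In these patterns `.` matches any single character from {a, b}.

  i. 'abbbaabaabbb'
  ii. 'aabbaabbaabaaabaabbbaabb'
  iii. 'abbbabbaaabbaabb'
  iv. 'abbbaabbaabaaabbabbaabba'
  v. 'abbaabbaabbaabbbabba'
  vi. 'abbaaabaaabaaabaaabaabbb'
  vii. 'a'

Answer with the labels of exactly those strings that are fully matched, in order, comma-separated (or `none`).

i → match
ii → match
iii → match
iv → match
v → match
vi → match
vii → match

i, ii, iii, iv, v, vi, vii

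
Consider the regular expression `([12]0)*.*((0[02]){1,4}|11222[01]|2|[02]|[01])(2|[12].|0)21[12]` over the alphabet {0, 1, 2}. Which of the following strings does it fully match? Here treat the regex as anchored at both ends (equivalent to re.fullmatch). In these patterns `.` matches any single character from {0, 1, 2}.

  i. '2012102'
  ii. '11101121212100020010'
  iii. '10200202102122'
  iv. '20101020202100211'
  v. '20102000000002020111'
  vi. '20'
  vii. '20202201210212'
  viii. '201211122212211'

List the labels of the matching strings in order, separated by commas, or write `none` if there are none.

i. '2012102' → no match
ii → no match
iii → no match
iv → match
v → no match
vi. '20' → no match
vii → match
viii → match

iv, vii, viii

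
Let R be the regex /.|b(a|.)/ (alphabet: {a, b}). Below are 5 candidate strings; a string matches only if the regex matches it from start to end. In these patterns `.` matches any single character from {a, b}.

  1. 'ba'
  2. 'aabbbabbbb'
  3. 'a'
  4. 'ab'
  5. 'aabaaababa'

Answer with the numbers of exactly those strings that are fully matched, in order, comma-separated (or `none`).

1 → match
2 → no match
3 → match
4 → no match
5 → no match

1, 3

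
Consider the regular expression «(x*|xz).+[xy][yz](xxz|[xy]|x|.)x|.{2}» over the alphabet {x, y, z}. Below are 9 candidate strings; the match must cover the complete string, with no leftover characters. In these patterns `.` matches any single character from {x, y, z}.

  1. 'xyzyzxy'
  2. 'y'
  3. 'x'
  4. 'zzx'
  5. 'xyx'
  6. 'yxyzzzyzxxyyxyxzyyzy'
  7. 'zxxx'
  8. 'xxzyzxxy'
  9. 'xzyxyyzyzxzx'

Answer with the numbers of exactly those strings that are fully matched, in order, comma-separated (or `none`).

1. 'xyzyzxy' → no match
2. 'y' → no match
3. 'x' → no match
4. 'zzx' → no match
5. 'xyx' → no match
6 → no match
7. 'zxxx' → no match
8. 'xxzyzxxy' → no match
9. 'xzyxyyzyzxzx' → no match

none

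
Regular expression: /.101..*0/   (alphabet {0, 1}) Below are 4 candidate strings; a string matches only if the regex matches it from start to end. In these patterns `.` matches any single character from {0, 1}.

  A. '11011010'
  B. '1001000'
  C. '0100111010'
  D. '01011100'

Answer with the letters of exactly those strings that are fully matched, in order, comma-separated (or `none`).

A, D

A → match
B → no match
C → no match
D → match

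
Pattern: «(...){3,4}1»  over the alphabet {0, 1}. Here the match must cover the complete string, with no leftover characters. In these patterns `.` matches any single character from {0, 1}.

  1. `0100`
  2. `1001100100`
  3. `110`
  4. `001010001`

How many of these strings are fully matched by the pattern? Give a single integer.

1. `0100` → no match — must end with `1`
2. `1001100100` → no match — must end with `1`
3. `110` → no match — must end with `1`
4. `001010001` → no match
Total matched: 0

0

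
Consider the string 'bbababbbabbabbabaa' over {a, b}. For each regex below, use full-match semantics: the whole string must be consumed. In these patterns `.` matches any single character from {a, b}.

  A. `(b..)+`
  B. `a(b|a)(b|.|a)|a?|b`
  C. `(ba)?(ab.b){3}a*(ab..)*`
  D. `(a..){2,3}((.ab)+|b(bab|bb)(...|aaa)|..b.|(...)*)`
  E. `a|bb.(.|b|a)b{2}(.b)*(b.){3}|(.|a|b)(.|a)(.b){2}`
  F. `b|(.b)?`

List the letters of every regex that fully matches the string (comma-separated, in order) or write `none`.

A

A → match
B → no match
C → no match
D → no match — must start with 'a'
E → no match
F → no match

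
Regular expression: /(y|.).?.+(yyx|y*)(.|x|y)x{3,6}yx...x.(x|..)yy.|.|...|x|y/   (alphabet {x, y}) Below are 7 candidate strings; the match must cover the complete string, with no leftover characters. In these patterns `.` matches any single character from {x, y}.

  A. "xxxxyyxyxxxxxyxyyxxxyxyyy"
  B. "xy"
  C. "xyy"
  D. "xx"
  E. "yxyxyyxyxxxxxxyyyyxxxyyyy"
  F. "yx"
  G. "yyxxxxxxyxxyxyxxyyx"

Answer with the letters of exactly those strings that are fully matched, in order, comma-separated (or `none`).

A, C

A → match
B → no match
C → match
D → no match
E → no match
F → no match
G → no match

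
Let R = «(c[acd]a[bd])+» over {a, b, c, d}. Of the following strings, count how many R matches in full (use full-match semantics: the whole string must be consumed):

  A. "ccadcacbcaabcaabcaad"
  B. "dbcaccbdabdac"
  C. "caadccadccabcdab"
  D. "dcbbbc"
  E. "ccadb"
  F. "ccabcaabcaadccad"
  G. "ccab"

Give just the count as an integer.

A → no match
B → no match — must start with "c"
C → match
D → no match — must start with "c"
E → no match
F → match
G → match
Total matched: 3

3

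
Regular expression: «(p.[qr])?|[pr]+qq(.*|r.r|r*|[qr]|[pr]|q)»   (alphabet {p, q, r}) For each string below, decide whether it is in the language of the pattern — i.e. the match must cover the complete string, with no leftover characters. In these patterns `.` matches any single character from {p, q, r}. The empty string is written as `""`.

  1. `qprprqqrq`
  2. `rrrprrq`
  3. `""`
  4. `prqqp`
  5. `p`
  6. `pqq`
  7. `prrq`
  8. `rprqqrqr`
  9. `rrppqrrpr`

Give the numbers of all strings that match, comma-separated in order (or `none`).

3, 4, 6, 8

1. `qprprqqrq` → no match
2. `rrrprrq` → no match
3. `""` → match
4. `prqqp` → match
5. `p` → no match
6. `pqq` → match
7. `prrq` → no match
8. `rprqqrqr` → match
9. `rrppqrrpr` → no match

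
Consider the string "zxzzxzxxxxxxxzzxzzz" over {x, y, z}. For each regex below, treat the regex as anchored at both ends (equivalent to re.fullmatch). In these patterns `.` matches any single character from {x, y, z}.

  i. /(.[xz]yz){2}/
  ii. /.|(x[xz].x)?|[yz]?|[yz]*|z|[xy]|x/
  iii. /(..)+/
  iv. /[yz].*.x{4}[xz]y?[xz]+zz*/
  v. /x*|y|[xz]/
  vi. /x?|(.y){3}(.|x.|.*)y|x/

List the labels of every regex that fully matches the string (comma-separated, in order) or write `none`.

i → no match — must end with "yz"
ii → no match
iii → no match
iv → match
v → no match
vi → no match

iv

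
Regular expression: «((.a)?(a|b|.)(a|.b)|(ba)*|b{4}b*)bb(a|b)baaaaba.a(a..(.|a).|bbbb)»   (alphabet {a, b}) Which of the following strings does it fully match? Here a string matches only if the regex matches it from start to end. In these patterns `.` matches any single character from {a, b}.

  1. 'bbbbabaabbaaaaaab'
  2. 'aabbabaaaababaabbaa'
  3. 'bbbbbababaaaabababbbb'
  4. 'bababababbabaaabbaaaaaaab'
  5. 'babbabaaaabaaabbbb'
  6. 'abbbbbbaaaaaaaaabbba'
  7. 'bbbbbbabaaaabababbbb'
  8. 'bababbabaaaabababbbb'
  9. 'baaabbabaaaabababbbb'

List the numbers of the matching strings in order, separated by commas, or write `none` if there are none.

1 → no match
2 → match
3 → no match
4 → no match
5 → match
6 → no match
7 → match
8 → match
9 → match

2, 5, 7, 8, 9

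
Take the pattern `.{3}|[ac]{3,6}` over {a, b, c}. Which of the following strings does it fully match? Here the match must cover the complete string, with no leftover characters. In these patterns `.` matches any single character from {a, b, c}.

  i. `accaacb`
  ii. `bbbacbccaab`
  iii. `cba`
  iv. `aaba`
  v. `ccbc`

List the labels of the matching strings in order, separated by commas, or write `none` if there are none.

iii

i → no match
ii → no match
iii → match
iv → no match
v → no match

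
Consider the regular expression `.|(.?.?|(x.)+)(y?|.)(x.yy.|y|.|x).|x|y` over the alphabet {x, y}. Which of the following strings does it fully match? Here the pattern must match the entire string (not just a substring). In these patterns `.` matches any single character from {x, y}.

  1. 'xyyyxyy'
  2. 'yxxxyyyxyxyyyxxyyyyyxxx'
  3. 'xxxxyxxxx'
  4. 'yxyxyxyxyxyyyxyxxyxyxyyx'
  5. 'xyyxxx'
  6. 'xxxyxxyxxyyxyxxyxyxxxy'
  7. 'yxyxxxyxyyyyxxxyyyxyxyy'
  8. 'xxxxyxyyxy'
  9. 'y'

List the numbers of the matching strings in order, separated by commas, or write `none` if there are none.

9

1 → no match
2 → no match
3 → no match
4 → no match
5 → no match
6 → no match
7 → no match
8 → no match
9 → match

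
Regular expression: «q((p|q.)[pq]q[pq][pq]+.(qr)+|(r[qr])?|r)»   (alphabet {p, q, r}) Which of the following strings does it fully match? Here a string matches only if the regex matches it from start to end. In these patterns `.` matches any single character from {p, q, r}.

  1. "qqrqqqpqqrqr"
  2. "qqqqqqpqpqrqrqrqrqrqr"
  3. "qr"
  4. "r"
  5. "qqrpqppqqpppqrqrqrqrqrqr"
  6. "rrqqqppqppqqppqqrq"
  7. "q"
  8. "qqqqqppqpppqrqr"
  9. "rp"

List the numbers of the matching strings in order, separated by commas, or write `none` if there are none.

1 → match
2 → match
3 → match
4 → no match — must start with "q"
5 → match
6 → no match — must start with "q"
7 → match
8 → match
9 → no match — must start with "q"

1, 2, 3, 5, 7, 8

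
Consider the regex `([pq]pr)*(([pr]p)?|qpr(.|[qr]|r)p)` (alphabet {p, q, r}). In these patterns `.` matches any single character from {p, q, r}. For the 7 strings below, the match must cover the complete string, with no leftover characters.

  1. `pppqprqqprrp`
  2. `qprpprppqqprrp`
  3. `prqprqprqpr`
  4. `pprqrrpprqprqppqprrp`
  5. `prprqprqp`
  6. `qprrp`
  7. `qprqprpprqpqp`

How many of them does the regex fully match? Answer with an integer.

1

1 → no match
2 → no match
3 → no match
4 → no match
5 → no match
6 → match
7 → no match
Total matched: 1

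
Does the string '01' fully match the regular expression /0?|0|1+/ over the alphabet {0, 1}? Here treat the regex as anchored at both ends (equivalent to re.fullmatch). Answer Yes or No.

No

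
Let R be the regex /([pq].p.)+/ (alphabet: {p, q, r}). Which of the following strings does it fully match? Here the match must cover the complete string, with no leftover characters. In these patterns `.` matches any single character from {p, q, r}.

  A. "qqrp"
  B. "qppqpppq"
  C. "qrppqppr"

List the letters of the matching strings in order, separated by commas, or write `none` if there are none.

B, C

A → no match
B → match
C → match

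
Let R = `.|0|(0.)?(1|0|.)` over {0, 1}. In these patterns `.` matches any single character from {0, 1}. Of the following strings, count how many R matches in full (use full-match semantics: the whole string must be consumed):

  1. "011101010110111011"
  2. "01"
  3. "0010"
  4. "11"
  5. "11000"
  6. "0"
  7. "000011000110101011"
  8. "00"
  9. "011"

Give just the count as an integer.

1 → no match
2 → no match
3 → no match
4 → no match
5 → no match
6 → match
7 → no match
8 → no match
9 → match
Total matched: 2

2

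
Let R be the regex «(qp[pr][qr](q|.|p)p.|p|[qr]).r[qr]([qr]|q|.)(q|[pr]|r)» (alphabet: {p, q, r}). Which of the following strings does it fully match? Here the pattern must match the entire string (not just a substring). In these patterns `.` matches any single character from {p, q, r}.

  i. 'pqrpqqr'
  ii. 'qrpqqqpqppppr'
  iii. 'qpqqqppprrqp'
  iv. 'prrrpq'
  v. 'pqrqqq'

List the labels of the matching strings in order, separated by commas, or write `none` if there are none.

i → no match
ii → no match
iii → no match
iv → match
v → match

iv, v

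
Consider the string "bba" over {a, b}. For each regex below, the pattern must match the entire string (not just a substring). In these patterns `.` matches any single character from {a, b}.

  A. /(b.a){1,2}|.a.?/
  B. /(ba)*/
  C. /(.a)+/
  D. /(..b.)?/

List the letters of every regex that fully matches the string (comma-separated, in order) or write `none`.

A

A → match
B → no match
C → no match
D → no match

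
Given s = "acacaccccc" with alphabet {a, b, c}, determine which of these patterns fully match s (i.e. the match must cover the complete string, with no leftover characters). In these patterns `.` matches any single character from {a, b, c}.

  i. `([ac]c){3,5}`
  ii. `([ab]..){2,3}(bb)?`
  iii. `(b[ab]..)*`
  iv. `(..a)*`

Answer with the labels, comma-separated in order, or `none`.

i

i → match
ii → no match
iii → no match
iv → no match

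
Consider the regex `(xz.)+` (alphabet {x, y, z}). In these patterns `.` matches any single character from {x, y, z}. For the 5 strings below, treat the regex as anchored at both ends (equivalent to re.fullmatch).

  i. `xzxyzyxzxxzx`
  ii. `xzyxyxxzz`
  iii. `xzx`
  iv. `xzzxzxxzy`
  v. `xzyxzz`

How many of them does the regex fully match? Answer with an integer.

i → no match
ii → no match
iii → match
iv → match
v → match
Total matched: 3

3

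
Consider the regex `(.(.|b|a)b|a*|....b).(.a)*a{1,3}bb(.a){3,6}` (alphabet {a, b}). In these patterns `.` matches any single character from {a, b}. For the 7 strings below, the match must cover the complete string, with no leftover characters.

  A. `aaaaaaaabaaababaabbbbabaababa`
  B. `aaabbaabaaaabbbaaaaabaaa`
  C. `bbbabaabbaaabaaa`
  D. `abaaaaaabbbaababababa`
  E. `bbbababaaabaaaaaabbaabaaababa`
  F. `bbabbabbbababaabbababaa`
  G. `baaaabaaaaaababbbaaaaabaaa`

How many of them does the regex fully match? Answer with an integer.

1

A → no match
B → no match
C → no match
D → no match
E → match
F → no match
G → no match
Total matched: 1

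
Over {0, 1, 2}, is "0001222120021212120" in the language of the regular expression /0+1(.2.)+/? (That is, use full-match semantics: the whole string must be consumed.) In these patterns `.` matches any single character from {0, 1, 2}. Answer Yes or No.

No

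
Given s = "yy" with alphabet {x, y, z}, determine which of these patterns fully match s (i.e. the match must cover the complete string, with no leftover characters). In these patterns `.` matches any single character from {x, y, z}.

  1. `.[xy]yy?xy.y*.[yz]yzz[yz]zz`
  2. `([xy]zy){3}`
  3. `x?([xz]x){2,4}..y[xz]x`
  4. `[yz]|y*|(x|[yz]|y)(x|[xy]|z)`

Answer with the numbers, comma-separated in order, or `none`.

1 → no match — must end with "zz"
2 → no match — must end with "zy"
3 → no match — must end with "x"
4 → match

4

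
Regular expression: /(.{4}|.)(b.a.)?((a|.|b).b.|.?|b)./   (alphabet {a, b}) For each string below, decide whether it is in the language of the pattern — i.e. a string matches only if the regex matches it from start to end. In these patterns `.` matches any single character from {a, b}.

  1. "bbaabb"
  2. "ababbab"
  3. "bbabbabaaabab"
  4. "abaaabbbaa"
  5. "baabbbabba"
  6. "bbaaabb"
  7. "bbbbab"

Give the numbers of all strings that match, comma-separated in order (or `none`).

1 → match
2 → no match
3 → no match
4 → match
5 → match
6 → match
7 → match

1, 4, 5, 6, 7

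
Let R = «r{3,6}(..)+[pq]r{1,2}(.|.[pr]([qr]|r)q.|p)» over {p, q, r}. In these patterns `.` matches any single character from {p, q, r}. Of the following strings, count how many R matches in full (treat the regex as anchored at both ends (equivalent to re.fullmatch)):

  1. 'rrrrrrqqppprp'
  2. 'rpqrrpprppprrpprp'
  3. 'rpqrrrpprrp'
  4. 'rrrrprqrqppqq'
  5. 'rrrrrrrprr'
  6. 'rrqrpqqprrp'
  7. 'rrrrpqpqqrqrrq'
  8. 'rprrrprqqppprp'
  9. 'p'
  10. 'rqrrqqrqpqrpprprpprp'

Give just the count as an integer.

1 → match
2 → no match
3 → no match
4 → no match
5 → match
6 → no match
7 → match
8 → no match
9 → no match — must start with 'r'
10 → no match
Total matched: 3

3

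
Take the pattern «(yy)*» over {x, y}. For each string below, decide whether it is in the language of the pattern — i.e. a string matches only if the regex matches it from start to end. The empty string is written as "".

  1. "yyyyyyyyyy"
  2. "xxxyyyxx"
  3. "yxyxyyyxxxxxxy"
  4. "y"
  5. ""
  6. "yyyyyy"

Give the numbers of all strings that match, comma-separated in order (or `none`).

1, 5, 6

1 → match
2 → no match
3 → no match
4 → no match
5 → match
6 → match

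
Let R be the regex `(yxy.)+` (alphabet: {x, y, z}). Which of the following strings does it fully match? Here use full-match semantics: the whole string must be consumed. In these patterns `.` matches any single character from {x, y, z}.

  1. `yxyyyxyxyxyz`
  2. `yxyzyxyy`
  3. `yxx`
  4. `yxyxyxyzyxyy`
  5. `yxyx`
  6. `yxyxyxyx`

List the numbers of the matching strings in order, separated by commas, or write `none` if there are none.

1, 2, 4, 5, 6

1 → match
2 → match
3 → no match — must start with `yxy`
4 → match
5 → match
6 → match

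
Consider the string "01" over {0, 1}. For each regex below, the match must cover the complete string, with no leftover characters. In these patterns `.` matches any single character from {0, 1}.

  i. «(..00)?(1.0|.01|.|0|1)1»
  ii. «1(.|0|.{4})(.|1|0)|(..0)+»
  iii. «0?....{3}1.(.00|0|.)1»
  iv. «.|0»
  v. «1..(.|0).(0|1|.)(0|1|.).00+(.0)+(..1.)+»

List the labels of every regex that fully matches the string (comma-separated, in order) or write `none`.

i

i → match
ii → no match
iii → no match
iv → no match
v → no match — must start with "1"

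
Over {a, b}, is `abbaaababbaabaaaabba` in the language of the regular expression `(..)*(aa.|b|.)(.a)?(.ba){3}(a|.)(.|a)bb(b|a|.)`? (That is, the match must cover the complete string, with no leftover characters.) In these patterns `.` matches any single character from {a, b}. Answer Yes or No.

No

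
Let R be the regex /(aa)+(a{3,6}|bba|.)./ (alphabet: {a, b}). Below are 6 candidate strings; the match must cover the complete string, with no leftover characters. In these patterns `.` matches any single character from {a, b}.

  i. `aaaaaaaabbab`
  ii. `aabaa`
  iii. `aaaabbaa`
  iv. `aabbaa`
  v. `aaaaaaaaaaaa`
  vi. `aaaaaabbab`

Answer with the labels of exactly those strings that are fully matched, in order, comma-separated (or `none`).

i, iii, iv, v, vi

i. `aaaaaaaabbab` → match
ii. `aabaa` → no match
iii. `aaaabbaa` → match
iv. `aabbaa` → match
v. `aaaaaaaaaaaa` → match
vi. `aaaaaabbab` → match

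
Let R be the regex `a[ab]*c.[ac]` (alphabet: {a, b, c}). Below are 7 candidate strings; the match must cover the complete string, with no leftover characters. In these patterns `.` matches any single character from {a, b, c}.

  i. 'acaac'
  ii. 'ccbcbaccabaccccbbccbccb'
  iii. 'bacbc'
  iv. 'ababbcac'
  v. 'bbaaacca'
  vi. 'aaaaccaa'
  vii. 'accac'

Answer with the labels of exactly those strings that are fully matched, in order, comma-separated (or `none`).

iv

i → no match
ii → no match — must start with 'a'
iii → no match — must start with 'a'
iv → match
v → no match — must start with 'a'
vi → no match
vii → no match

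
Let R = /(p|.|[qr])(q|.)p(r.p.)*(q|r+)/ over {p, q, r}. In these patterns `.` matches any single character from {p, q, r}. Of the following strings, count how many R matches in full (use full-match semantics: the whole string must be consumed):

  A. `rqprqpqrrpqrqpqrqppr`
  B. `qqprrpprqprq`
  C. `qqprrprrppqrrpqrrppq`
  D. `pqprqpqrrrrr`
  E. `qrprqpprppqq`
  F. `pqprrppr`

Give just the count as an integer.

A → match
B → match
C → match
D → match
E → match
F → match
Total matched: 6

6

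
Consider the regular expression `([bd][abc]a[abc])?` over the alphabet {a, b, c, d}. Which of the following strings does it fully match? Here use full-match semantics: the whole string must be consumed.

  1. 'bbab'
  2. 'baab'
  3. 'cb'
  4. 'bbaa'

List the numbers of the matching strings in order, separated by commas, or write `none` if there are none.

1, 2, 4

1 → match
2 → match
3 → no match
4 → match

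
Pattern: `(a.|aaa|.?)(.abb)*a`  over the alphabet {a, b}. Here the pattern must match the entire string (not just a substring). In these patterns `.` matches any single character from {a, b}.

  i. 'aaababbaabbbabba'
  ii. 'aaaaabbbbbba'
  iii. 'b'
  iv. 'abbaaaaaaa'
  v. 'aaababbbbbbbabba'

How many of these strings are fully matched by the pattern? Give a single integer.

1

i → match
ii → no match
iii → no match — must end with 'a'
iv → no match
v → no match
Total matched: 1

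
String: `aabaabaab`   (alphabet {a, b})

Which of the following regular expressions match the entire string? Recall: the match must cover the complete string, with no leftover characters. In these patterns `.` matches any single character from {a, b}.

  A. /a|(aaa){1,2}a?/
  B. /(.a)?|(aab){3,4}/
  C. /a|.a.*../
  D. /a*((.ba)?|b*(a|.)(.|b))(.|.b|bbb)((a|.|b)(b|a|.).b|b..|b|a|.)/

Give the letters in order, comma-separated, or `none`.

A → no match
B → match
C → match
D → match

B, C, D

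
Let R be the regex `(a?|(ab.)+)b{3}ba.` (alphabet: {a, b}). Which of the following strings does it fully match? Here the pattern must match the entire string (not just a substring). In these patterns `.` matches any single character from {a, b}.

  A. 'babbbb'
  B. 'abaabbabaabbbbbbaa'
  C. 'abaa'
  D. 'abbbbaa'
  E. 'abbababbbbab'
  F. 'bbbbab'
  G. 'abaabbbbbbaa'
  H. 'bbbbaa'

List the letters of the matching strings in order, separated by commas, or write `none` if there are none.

B, D, E, F, G, H

A → no match
B → match
C → no match
D → match
E → match
F → match
G → match
H → match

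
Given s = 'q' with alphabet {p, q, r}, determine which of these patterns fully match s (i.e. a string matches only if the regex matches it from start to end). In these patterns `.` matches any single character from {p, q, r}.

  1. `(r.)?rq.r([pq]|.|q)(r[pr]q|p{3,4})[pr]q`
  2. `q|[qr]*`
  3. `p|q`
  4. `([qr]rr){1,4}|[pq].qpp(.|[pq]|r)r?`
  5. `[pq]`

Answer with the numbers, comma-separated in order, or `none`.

1 → no match
2 → match
3 → match
4 → no match
5 → match

2, 3, 5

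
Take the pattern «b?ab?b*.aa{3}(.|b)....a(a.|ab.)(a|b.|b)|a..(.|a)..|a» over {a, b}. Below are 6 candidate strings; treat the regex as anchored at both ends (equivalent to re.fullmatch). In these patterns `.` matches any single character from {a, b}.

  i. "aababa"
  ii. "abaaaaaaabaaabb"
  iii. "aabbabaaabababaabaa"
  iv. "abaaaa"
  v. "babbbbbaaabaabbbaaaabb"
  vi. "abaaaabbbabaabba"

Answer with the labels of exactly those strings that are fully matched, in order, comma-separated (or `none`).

i, ii, iv, vi

i → match
ii → match
iii → no match
iv → match
v → no match
vi → match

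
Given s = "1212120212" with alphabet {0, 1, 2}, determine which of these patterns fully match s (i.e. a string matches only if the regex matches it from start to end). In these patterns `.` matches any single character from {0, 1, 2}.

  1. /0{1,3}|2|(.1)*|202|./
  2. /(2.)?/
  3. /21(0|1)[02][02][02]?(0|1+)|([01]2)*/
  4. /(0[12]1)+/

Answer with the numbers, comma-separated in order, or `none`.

1 → no match
2 → no match
3 → match
4 → no match — must start with "0"

3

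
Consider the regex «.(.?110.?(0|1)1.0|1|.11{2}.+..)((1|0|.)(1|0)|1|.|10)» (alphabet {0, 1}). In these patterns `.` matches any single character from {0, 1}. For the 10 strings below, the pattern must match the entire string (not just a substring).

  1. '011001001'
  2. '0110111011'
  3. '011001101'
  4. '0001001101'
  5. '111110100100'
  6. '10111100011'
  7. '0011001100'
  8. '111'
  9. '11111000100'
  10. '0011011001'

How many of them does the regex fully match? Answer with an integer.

1 → match
2 → match
3 → match
4 → no match
5 → match
6 → match
7 → match
8 → match
9 → match
10 → match
Total matched: 9

9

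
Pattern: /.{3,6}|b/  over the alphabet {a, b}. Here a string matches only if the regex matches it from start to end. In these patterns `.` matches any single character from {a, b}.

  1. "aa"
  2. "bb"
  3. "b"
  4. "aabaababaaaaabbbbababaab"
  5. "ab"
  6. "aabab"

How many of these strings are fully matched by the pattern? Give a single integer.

1 → no match
2 → no match
3 → match
4 → no match
5 → no match
6 → match
Total matched: 2

2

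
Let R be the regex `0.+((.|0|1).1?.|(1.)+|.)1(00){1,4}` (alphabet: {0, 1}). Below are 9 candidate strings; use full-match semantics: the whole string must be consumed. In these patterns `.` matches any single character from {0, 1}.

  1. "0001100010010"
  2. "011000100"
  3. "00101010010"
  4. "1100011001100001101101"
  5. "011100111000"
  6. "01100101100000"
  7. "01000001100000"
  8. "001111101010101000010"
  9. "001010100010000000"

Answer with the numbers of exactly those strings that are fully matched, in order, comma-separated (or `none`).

2

1 → no match — must end with "00"
2 → match
3 → no match — must end with "00"
4 → no match — must start with "0"
5 → no match
6 → no match
7 → no match
8 → no match — must end with "00"
9 → no match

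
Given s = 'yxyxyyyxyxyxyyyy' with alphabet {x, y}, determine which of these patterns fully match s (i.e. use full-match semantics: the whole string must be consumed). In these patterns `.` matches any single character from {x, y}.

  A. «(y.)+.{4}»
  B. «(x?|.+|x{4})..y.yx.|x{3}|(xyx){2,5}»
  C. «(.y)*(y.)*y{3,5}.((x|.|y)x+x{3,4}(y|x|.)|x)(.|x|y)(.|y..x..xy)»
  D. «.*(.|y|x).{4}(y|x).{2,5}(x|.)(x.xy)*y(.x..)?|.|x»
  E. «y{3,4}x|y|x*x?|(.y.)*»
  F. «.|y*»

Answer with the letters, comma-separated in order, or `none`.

A, D

A → match
B → no match
C → no match
D → match
E → no match
F → no match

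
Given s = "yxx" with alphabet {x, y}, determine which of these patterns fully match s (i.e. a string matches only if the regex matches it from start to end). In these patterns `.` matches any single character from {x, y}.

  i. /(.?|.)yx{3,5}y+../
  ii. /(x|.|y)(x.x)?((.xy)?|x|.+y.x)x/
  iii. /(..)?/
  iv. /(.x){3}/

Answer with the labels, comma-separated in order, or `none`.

i → no match
ii → match
iii → no match
iv → no match

ii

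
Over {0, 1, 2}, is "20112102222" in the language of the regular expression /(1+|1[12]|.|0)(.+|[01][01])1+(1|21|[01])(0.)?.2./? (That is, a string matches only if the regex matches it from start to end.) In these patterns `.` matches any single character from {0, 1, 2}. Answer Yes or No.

Yes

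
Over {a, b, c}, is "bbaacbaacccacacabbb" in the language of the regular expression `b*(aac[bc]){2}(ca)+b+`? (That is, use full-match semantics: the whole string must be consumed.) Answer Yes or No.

Yes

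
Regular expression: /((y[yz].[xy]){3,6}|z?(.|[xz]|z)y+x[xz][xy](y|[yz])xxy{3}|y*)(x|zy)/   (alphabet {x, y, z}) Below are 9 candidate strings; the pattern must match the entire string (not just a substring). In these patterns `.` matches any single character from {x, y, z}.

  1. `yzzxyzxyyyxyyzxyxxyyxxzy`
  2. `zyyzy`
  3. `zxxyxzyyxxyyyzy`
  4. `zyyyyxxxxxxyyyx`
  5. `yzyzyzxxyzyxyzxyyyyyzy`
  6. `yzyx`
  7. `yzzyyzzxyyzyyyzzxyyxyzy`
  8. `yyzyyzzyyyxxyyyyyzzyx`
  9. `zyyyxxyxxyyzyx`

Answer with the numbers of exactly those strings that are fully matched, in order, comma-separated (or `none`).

1 → no match
2 → no match
3 → no match
4 → no match
5 → no match
6 → no match
7 → no match
8 → match
9 → no match

8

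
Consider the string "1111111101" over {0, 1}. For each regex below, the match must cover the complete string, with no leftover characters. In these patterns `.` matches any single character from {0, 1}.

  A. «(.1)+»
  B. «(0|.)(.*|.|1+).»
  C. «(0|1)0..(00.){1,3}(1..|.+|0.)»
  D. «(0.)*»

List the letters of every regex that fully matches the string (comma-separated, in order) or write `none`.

A → match
B → match
C → no match
D → no match

A, B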